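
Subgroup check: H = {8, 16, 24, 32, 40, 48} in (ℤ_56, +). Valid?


Subgroup test for H = {8, 16, 24, 32, 40, 48} in (ℤ_56, +):
(1) 0 ∈ H? No
(2) Closure: for all a,b ∈ H, (a+b) mod 56 ∈ H? No  [counterexample: 8 + 48 = 0 ∉ H]
(3) Inverses: for all a ∈ H, -a mod 56 ∈ H? Yes

No, H is not a subgroup of ℤ_56


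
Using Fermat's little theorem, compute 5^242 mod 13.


Fermat's little theorem: if p is prime and gcd(a,p)=1, then a^(p-1) ≡ 1 (mod p)
p = 13 is prime, gcd(5,13) = 1
Reduce exponent: 242 mod 12 = 2
So 5^242 ≡ 5^2 (mod 13)
5^2 mod 13 = 12

5^242 ≡ 12 (mod 13)


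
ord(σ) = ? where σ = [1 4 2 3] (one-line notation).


Cycle decomposition: (2 4 3)
Cycle lengths: 3
Order = lcm(3) = 3

ord(σ) = 3


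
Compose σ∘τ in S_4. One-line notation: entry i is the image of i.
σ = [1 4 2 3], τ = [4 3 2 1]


σ∘τ: apply τ first, then σ
1 →τ 4 →σ 3
2 →τ 3 →σ 2
3 →τ 2 →σ 4
4 →τ 1 →σ 1

σ∘τ = [3 2 4 1]


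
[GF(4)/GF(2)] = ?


GF(4) = GF(2^2), so the extension degree is 2

[GF(4)/GF(2)] = 2


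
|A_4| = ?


|A_n| = n!/2 (even permutations)
|A_4| = 4!/2 = 24/2 = 12

|A_4| = 12


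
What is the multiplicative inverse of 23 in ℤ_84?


Use the extended Euclidean algorithm to write 1 = 23·s + 84·t; then s mod 84 is the inverse.
Euclidean algorithm:
  23 = 0·84 + 23
  84 = 3·23 + 15
  23 = 1·15 + 8
  15 = 1·8 + 7
  8 = 1·7 + 1
  7 = 7·1 + 0
gcd(23,84) = 1
Back-substitution gives: 23·(11) + 84·(-3) = 1
So 23⁻¹ ≡ 11 ≡ 11 (mod 84)
Check: 23 × 11 = 253 ≡ 1 (mod 84) ✓

23⁻¹ ≡ 11 (mod 84)


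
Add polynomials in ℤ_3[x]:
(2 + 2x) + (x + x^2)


Add coefficients mod 3:
x^0: 2 + 0 = 2 (mod 3)
x^1: 2 + 1 = 0 (mod 3)
x^2: 0 + 1 = 1 (mod 3)
Result: 2 + x^2

f + g = 2 + x^2


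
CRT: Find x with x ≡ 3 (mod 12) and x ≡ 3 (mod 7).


m₁ = 12, m₂ = 7, gcd = 1, so CRT applies. M = m₁·m₂ = 84
Let M₁ = M/m₁ = 7, M₂ = M/m₂ = 12
Find y₁ ≡ M₁⁻¹ (mod m₁): 7⁻¹ ≡ 7 (mod 12)
Find y₂ ≡ M₂⁻¹ (mod m₂): 12⁻¹ ≡ 3 (mod 7)
x = a₁·M₁·y₁ + a₂·M₂·y₂ = 3·7·7 + 3·12·3 = 255
Reduce mod 84: x ≡ 3
Check: 3 mod 12 = 3 ✓, 3 mod 7 = 3 ✓

x ≡ 3 (mod 84)


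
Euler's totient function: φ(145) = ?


Factor n: 145 = 5 × 29
φ(n) = n · ∏(1 - 1/p) over distinct primes p | n
φ(145) = 145 · (1 - 1/5) · (1 - 1/29) = 112

φ(145) = 112


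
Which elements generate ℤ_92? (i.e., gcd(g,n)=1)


g generates ℤ_n iff gcd(g,n) = 1
Prime factors of 92: 2, 23
Generators are g ∈ {1,...,91} not divisible by any of these primes.
Generators: {1, 3, 5, 7, 9, 11, 13, 15, 17, 19, 21, 25, 27, 29, 31, 33, 35, 37, 39, 41, 43, 45, 47, 49, 51, 53, 55, 57, 59, 61, 63, 65, 67, 71, 73, 75, 77, 79, 81, 83, 85, 87, 89, 91}
Number of generators = φ(92) = 44

Generators of ℤ_92 = {1, 3, 5, 7, 9, 11, 13, 15, 17, 19, 21, 25, 27, 29, 31, 33, 35, 37, 39, 41, 43, 45, 47, 49, 51, 53, 55, 57, 59, 61, 63, 65, 67, 71, 73, 75, 77, 79, 81, 83, 85, 87, 89, 91}


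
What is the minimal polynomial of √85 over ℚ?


√85 satisfies x² - 85 = 0, irreducible over ℚ since 85 is squarefree

Minimal polynomial: x² - 85


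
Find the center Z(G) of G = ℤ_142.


Z(G) = {g ∈ G | gx = xg for all x ∈ G}
ℤ_142 is abelian, so Z(G) = G

Z(ℤ_142) = ℤ_142


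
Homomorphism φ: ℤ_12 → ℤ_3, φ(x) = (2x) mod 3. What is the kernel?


Kernel = preimage of identity
ker(φ) = {x ∈ ℤ_12 : 2x ≡ 0 (mod 3)}. Since 3 | 12, φ is well-defined. The kernel is the cyclic subgroup ⟨3⟩ of ℤ_12 (order 4), i.e. {0, 3, 6, 9}

ker(φ) = {0, 3, 6, 9}


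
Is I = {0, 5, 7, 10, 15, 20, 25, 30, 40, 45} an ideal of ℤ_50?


Check ideal conditions for I = {0, 5, 7, 10, 15, 20, 25, 30, 40, 45} in ℤ_50:
(1) I is an additive subgroup? No
(2) For r ∈ ℤ_50 and a ∈ I: r·a ∈ I? No  [counterexample: r=2, a=7, r·a mod 50 = 14 ∉ I]

No, I is not an ideal of ℤ_50


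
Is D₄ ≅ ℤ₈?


Comparing D₄ and ℤ₈:
D₄ is non-abelian, ℤ₈ is abelian

No, D₄ ≇ ℤ₈


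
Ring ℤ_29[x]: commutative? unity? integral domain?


ℤ_29 is a field (n prime), so ℤ_29[x] is a commutative integral domain with unity
Commutative: Yes
Integral domain: Yes
Has unity: Yes

ℤ_29[x]: Commutative=Yes, Unity=Yes


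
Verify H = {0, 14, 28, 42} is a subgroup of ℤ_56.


Subgroup test for H = {0, 14, 28, 42} in (ℤ_56, +):
(1) 0 ∈ H? Yes
(2) Closure: for all a,b ∈ H, (a+b) mod 56 ∈ H? Yes
(3) Inverses: for all a ∈ H, -a mod 56 ∈ H? Yes

Yes, H is a subgroup of ℤ_56


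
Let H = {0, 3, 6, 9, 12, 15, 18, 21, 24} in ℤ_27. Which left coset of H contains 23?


23 + H = {23 + h (mod 27) : h ∈ H}
23+0=23, 23+3=26, 23+6=2, 23+9=5, 23+12=8, 23+15=11, 23+18=14, 23+21=17, 23+24=20
23 + H = {2, 5, 8, 11, 14, 17, 20, 23, 26} = 2 + H

23 + H = {2, 5, 8, 11, 14, 17, 20, 23, 26}


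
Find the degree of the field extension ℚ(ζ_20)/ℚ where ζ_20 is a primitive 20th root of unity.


[ℚ(ζ_n):ℚ] = deg Φ_n(x) = φ(n). Here φ(20) = 8

[ℚ(ζ_20)/ℚ where ζ_20 is a primitive 20th root of unity] = 8


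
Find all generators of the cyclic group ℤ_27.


g generates ℤ_n iff gcd(g,n) = 1
Prime factors of 27: 3
Generators are g ∈ {1,...,26} not divisible by any of these primes.
Generators: {1, 2, 4, 5, 7, 8, 10, 11, 13, 14, 16, 17, 19, 20, 22, 23, 25, 26}
Number of generators = φ(27) = 18

Generators of ℤ_27 = {1, 2, 4, 5, 7, 8, 10, 11, 13, 14, 16, 17, 19, 20, 22, 23, 25, 26}


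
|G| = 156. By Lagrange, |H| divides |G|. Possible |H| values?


Lagrange's theorem: |H| divides |G|
|G| = 156
Divisors of 156: 1, 2, 3, 4, 6, 12, 13, 26, 39, 52, 78, 156

Possible subgroup orders: {1, 2, 3, 4, 6, 12, 13, 26, 39, 52, 78, 156}


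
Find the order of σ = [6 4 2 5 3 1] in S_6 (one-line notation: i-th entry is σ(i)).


Cycle decomposition: (1 6) (2 4 5 3)
Cycle lengths: 2, 4
Order = lcm(2, 4) = 4

ord(σ) = 4


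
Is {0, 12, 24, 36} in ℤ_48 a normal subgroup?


H = {0, 12, 24, 36} in ℤ_48
ℤ_48 is abelian; every subgroup of an abelian group is normal

Yes, normal subgroup


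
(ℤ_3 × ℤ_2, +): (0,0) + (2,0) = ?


Operation: componentwise addition mod (3, 2)
(0,0) + (2,0) = ((a₁+b₁) mod 3, (a₂+b₂) mod 2) with a = (0,0), b = (2,0)

(0,0) + (2,0) = (2,0)


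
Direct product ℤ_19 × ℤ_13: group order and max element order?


|ℤ_19 × ℤ_13| = 19 × 13 = 247
Max element order = lcm(19,13) = 247
Cyclic? Yes (gcd=1)

|ℤ_19×ℤ_13| = 247, max element order = 247


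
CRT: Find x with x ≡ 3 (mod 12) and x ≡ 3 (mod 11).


m₁ = 12, m₂ = 11, gcd = 1, so CRT applies. M = m₁·m₂ = 132
Let M₁ = M/m₁ = 11, M₂ = M/m₂ = 12
Find y₁ ≡ M₁⁻¹ (mod m₁): 11⁻¹ ≡ 11 (mod 12)
Find y₂ ≡ M₂⁻¹ (mod m₂): 12⁻¹ ≡ 1 (mod 11)
x = a₁·M₁·y₁ + a₂·M₂·y₂ = 3·11·11 + 3·12·1 = 399
Reduce mod 132: x ≡ 3
Check: 3 mod 12 = 3 ✓, 3 mod 11 = 3 ✓

x ≡ 3 (mod 132)


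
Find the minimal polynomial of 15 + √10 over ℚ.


Let α = 15 + √10. Then α - 15 = √10, so (α - 15)² = 10, giving α² - 30α + 215 = 0. Degree 2 and α ∉ ℚ, so this is the minimal polynomial.

Minimal polynomial: x² - 30x + 215


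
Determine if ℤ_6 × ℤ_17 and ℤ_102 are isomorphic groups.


Comparing ℤ_6 × ℤ_17 and ℤ_102:
gcd(6,17) = 1, so ℤ_6 × ℤ_17 ≅ ℤ_102 (CRT)

Yes, ℤ_6 × ℤ_17 ≅ ℤ_102


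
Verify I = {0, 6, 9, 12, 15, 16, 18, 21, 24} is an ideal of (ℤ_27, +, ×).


Check ideal conditions for I = {0, 6, 9, 12, 15, 16, 18, 21, 24} in ℤ_27:
(1) I is an additive subgroup? No
(2) For r ∈ ℤ_27 and a ∈ I: r·a ∈ I? No  [counterexample: r=2, a=15, r·a mod 27 = 3 ∉ I]

No, I is not an ideal of ℤ_27


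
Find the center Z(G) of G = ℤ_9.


Z(G) = {g ∈ G | gx = xg for all x ∈ G}
ℤ_9 is abelian, so Z(G) = G

Z(ℤ_9) = ℤ_9


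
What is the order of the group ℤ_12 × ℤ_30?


|A × B| = |A| · |B|
|ℤ_12 × ℤ_30| = 12 × 30 = 360

|ℤ_12 × ℤ_30| = 360


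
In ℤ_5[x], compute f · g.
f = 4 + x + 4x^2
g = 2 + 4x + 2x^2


Expand and collect like terms; reduce coefficients mod 5:
x^0: 4·2 = 8 ≡ 3 (mod 5)
x^1: 4·4 + 1·2 = 18 ≡ 3 (mod 5)
x^2: 4·2 + 1·4 + 4·2 = 20 ≡ 0 (mod 5)
x^3: 1·2 + 4·4 = 18 ≡ 3 (mod 5)
x^4: 4·2 = 8 ≡ 3 (mod 5)
Result: 3 + 3x + 3x^3 + 3x^4

f · g = 3 + 3x + 3x^3 + 3x^4


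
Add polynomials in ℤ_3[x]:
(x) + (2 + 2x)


Add coefficients mod 3:
x^0: 0 + 2 = 2 (mod 3)
x^1: 1 + 2 = 0 (mod 3)
Result: 2

f + g = 2


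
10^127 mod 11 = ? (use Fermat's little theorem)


Fermat's little theorem: if p is prime and gcd(a,p)=1, then a^(p-1) ≡ 1 (mod p)
p = 11 is prime, gcd(10,11) = 1
Reduce exponent: 127 mod 10 = 7
So 10^127 ≡ 10^7 (mod 11)
10^7 mod 11 = 10

10^127 ≡ 10 (mod 11)


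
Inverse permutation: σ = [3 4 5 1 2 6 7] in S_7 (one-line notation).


To find σ⁻¹, swap domain and range:
σ(1) = 3 → σ⁻¹(3) = 1
σ(2) = 4 → σ⁻¹(4) = 2
σ(3) = 5 → σ⁻¹(5) = 3
σ(4) = 1 → σ⁻¹(1) = 4
σ(5) = 2 → σ⁻¹(2) = 5
σ(6) = 6 → σ⁻¹(6) = 6
σ(7) = 7 → σ⁻¹(7) = 7

σ⁻¹ = [4 5 1 2 3 6 7]


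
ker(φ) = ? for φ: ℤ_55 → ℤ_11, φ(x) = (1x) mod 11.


Kernel = preimage of identity
ker(φ) = {x ∈ ℤ_55 : 1x ≡ 0 (mod 11)}. Since 11 | 55, φ is well-defined. The kernel is the cyclic subgroup ⟨11⟩ of ℤ_55 (order 5), i.e. {0, 11, 22, 33, 44}

ker(φ) = {0, 11, 22, 33, 44}


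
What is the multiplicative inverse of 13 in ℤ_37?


Use the extended Euclidean algorithm to write 1 = 13·s + 37·t; then s mod 37 is the inverse.
Euclidean algorithm:
  13 = 0·37 + 13
  37 = 2·13 + 11
  13 = 1·11 + 2
  11 = 5·2 + 1
  2 = 2·1 + 0
gcd(13,37) = 1
Back-substitution gives: 13·(-17) + 37·(6) = 1
So 13⁻¹ ≡ -17 ≡ 20 (mod 37)
Check: 13 × 20 = 260 ≡ 1 (mod 37) ✓

13⁻¹ ≡ 20 (mod 37)


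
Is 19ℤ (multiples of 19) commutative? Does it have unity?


19ℤ is a commutative ring under +,× but has no multiplicative identity (1 ∉ 19ℤ); it has no zero divisors, but without unity it is not an integral domain
Commutative: Yes
Integral domain: No
Has unity: No

19ℤ (multiples of 19): Commutative=Yes, Unity=No


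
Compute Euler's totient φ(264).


Factor n: 264 = 2^3 × 3 × 11
φ(n) = n · ∏(1 - 1/p) over distinct primes p | n
φ(264) = 264 · (1 - 1/2) · (1 - 1/3) · (1 - 1/11) = 80

φ(264) = 80


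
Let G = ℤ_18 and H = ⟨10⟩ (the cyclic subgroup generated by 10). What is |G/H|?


|⟨10⟩| = n / gcd(10, 18) = 18 / 2 = 9
H is normal (ℤ_18 is abelian).
|G/H| = |G| / |H| = 18 / 9 = 2

|G/H| = 2


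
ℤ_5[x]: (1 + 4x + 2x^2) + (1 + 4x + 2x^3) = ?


Add coefficients mod 5:
x^0: 1 + 1 = 2 (mod 5)
x^1: 4 + 4 = 3 (mod 5)
x^2: 2 + 0 = 2 (mod 5)
x^3: 0 + 2 = 2 (mod 5)
Result: 2 + 3x + 2x^2 + 2x^3

f + g = 2 + 3x + 2x^2 + 2x^3


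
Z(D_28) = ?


Z(G) = {g ∈ G | gx = xg for all x ∈ G}
For even n, Z(D_n) = {e, r^(n/2)}: the 180° rotation r^14 commutes with every reflection and rotation

Z(D_28) = {e, r^14}


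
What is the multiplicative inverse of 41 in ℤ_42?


Use the extended Euclidean algorithm to write 1 = 41·s + 42·t; then s mod 42 is the inverse.
Euclidean algorithm:
  41 = 0·42 + 41
  42 = 1·41 + 1
  41 = 41·1 + 0
gcd(41,42) = 1
Back-substitution gives: 41·(-1) + 42·(1) = 1
So 41⁻¹ ≡ -1 ≡ 41 (mod 42)
Check: 41 × 41 = 1681 ≡ 1 (mod 42) ✓

41⁻¹ ≡ 41 (mod 42)


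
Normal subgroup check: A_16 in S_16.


H = A_16 in S_16
A_16 has index 2 in S_16, and every subgroup of index 2 is normal

Yes, normal subgroup


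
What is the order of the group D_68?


|D_n| = 2n (n rotations and n reflections)
|D_68| = 2×68 = 136

|D_68| = 136


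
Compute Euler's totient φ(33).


Factor n: 33 = 3 × 11
φ(n) = n · ∏(1 - 1/p) over distinct primes p | n
φ(33) = 33 · (1 - 1/3) · (1 - 1/11) = 20

φ(33) = 20


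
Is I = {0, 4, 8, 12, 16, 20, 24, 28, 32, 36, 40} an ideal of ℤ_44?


Check ideal conditions for I = {0, 4, 8, 12, 16, 20, 24, 28, 32, 36, 40} in ℤ_44:
(1) I is an additive subgroup? Yes
(2) For r ∈ ℤ_44 and a ∈ I: r·a ∈ I? Yes

Yes, I is an ideal of ℤ_44


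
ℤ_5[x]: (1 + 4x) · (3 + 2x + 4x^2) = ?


Expand and collect like terms; reduce coefficients mod 5:
x^0: 1·3 = 3 ≡ 3 (mod 5)
x^1: 1·2 + 4·3 = 14 ≡ 4 (mod 5)
x^2: 1·4 + 4·2 = 12 ≡ 2 (mod 5)
x^3: 4·4 = 16 ≡ 1 (mod 5)
Result: 3 + 4x + 2x^2 + x^3

f · g = 3 + 4x + 2x^2 + x^3


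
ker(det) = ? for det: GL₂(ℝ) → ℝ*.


Kernel = preimage of identity
ker(det) = {A | det(A) = 1} = SL₂(ℝ)

ker(det) = SL₂(ℝ)


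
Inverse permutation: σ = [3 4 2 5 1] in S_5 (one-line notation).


To find σ⁻¹, swap domain and range:
σ(1) = 3 → σ⁻¹(3) = 1
σ(2) = 4 → σ⁻¹(4) = 2
σ(3) = 2 → σ⁻¹(2) = 3
σ(4) = 5 → σ⁻¹(5) = 4
σ(5) = 1 → σ⁻¹(1) = 5

σ⁻¹ = [5 3 1 2 4]


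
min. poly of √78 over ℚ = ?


√78 satisfies x² - 78 = 0, irreducible over ℚ since 78 is squarefree

Minimal polynomial: x² - 78


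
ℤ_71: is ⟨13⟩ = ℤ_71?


g generates ℤ_n iff gcd(g, n) = 1
gcd(13, 71) = 1
Since gcd = 1, 13 is a generator.

Yes, 13 generates ℤ_71


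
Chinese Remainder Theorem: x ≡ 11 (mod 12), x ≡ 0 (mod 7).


m₁ = 12, m₂ = 7, gcd = 1, so CRT applies. M = m₁·m₂ = 84
Let M₁ = M/m₁ = 7, M₂ = M/m₂ = 12
Find y₁ ≡ M₁⁻¹ (mod m₁): 7⁻¹ ≡ 7 (mod 12)
Find y₂ ≡ M₂⁻¹ (mod m₂): 12⁻¹ ≡ 3 (mod 7)
x = a₁·M₁·y₁ + a₂·M₂·y₂ = 11·7·7 + 0·12·3 = 539
Reduce mod 84: x ≡ 35
Check: 35 mod 12 = 11 ✓, 35 mod 7 = 0 ✓

x ≡ 35 (mod 84)


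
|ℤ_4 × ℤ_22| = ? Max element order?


|ℤ_4 × ℤ_22| = 4 × 22 = 88
Max element order = lcm(4,22) = 44
Cyclic? No (gcd=2)

|ℤ_4×ℤ_22| = 88, max element order = 44


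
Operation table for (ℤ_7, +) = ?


Elements: {0, 1, 2, 3, 4, 5, 6}
Operation: addition mod 7
Entry (a, b) = (a + b) mod 7

Cayley table:
  | 0 | 1 | 2 | 3 | 4 | 5 | 6
0 | 0 | 1 | 2 | 3 | 4 | 5 | 6
1 | 1 | 2 | 3 | 4 | 5 | 6 | 0
2 | 2 | 3 | 4 | 5 | 6 | 0 | 1
3 | 3 | 4 | 5 | 6 | 0 | 1 | 2
4 | 4 | 5 | 6 | 0 | 1 | 2 | 3
5 | 5 | 6 | 0 | 1 | 2 | 3 | 4
6 | 6 | 0 | 1 | 2 | 3 | 4 | 5


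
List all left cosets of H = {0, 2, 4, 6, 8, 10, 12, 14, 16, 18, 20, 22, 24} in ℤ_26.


H = {0, 2, 4, 6, 8, 10, 12, 14, 16, 18, 20, 22, 24}, |H| = 13
Number of cosets = |G|/|H| = 26/13 = 2
0 + H = {0, 2, 4, 6, 8, 10, 12, 14, 16, 18, 20, 22, 24}
1 + H = {1, 3, 5, 7, 9, 11, 13, 15, 17, 19, 21, 23, 25}

Cosets: 0+H={0,2,4,6,8,10,12,14,16,18,20,22,24}; 1+H={1,3,5,7,9,11,13,15,17,19,21,23,25}


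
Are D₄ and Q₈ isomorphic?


Comparing D₄ and Q₈:
D₄ has 5 elements of order 2; Q₈ has only 1

No, D₄ ≇ Q₈


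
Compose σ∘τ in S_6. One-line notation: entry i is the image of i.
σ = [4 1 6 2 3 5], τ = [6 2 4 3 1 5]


σ∘τ: apply τ first, then σ
1 →τ 6 →σ 5
2 →τ 2 →σ 1
3 →τ 4 →σ 2
4 →τ 3 →σ 6
5 →τ 1 →σ 4
6 →τ 5 →σ 3

σ∘τ = [5 1 2 6 4 3]


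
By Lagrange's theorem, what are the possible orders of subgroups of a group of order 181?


Lagrange's theorem: |H| divides |G|
|G| = 181
Divisors of 181: 1, 181

Possible subgroup orders: {1, 181}


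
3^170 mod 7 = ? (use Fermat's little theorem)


Fermat's little theorem: if p is prime and gcd(a,p)=1, then a^(p-1) ≡ 1 (mod p)
p = 7 is prime, gcd(3,7) = 1
Reduce exponent: 170 mod 6 = 2
So 3^170 ≡ 3^2 (mod 7)
3^2 mod 7 = 2

3^170 ≡ 2 (mod 7)


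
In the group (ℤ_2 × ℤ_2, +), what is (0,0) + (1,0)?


Operation: componentwise addition mod (2, 2)
(0,0) + (1,0) = ((a₁+b₁) mod 2, (a₂+b₂) mod 2) with a = (0,0), b = (1,0)

(0,0) + (1,0) = (1,0)


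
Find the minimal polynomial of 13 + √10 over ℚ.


Let α = 13 + √10. Then α - 13 = √10, so (α - 13)² = 10, giving α² - 26α + 159 = 0. Degree 2 and α ∉ ℚ, so this is the minimal polynomial.

Minimal polynomial: x² - 26x + 159


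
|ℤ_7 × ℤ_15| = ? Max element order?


|ℤ_7 × ℤ_15| = 7 × 15 = 105
Max element order = lcm(7,15) = 105
Cyclic? Yes (gcd=1)

|ℤ_7×ℤ_15| = 105, max element order = 105


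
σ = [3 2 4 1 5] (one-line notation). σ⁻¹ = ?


To find σ⁻¹, swap domain and range:
σ(1) = 3 → σ⁻¹(3) = 1
σ(2) = 2 → σ⁻¹(2) = 2
σ(3) = 4 → σ⁻¹(4) = 3
σ(4) = 1 → σ⁻¹(1) = 4
σ(5) = 5 → σ⁻¹(5) = 5

σ⁻¹ = [4 2 1 3 5]


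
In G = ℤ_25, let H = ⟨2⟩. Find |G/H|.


|⟨2⟩| = n / gcd(2, 25) = 25 / 1 = 25
H is normal (ℤ_25 is abelian).
|G/H| = |G| / |H| = 25 / 25 = 1

|G/H| = 1


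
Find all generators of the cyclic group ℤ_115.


g generates ℤ_n iff gcd(g,n) = 1
Prime factors of 115: 5, 23
Generators are g ∈ {1,...,114} not divisible by any of these primes.
Generators: {1, 2, 3, 4, 6, 7, 8, 9, 11, 12, 13, 14, 16, 17, 18, 19, 21, 22, 24, 26, 27, 28, 29, 31, 32, 33, 34, 36, 37, 38, 39, 41, 42, 43, 44, 47, 48, 49, 51, 52, 53, 54, 56, 57, 58, 59, 61, 62, 63, 64, 66, 67, 68, 71, 72, 73, 74, 76, 77, 78, 79, 81, 82, 83, 84, 86, 87, 88, 89, 91, 93, 94, 96, 97, 98, 99, 101, 102, 103, 104, 106, 107, 108, 109, 111, 112, 113, 114}
Number of generators = φ(115) = 88

Generators of ℤ_115 = {1, 2, 3, 4, 6, 7, 8, 9, 11, 12, 13, 14, 16, 17, 18, 19, 21, 22, 24, 26, 27, 28, 29, 31, 32, 33, 34, 36, 37, 38, 39, 41, 42, 43, 44, 47, 48, 49, 51, 52, 53, 54, 56, 57, 58, 59, 61, 62, 63, 64, 66, 67, 68, 71, 72, 73, 74, 76, 77, 78, 79, 81, 82, 83, 84, 86, 87, 88, 89, 91, 93, 94, 96, 97, 98, 99, 101, 102, 103, 104, 106, 107, 108, 109, 111, 112, 113, 114}


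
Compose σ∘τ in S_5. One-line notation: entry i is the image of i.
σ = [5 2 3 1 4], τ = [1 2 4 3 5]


σ∘τ: apply τ first, then σ
1 →τ 1 →σ 5
2 →τ 2 →σ 2
3 →τ 4 →σ 1
4 →τ 3 →σ 3
5 →τ 5 →σ 4

σ∘τ = [5 2 1 3 4]


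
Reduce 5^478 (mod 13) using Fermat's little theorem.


Fermat's little theorem: if p is prime and gcd(a,p)=1, then a^(p-1) ≡ 1 (mod p)
p = 13 is prime, gcd(5,13) = 1
Reduce exponent: 478 mod 12 = 10
So 5^478 ≡ 5^10 (mod 13)
5^10 mod 13 = 12

5^478 ≡ 12 (mod 13)


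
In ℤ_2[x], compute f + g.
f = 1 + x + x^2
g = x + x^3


Add coefficients mod 2:
x^0: 1 + 0 = 1 (mod 2)
x^1: 1 + 1 = 0 (mod 2)
x^2: 1 + 0 = 1 (mod 2)
x^3: 0 + 1 = 1 (mod 2)
Result: 1 + x^2 + x^3

f + g = 1 + x^2 + x^3


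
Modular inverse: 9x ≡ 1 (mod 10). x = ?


Use the extended Euclidean algorithm to write 1 = 9·s + 10·t; then s mod 10 is the inverse.
Euclidean algorithm:
  9 = 0·10 + 9
  10 = 1·9 + 1
  9 = 9·1 + 0
gcd(9,10) = 1
Back-substitution gives: 9·(-1) + 10·(1) = 1
So 9⁻¹ ≡ -1 ≡ 9 (mod 10)
Check: 9 × 9 = 81 ≡ 1 (mod 10) ✓

9⁻¹ ≡ 9 (mod 10)


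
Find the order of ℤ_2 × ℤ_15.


|A × B| = |A| · |B|
|ℤ_2 × ℤ_15| = 2 × 15 = 30

|ℤ_2 × ℤ_15| = 30


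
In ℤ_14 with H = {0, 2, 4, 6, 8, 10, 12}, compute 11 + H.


11 + H = {11 + h (mod 14) : h ∈ H}
11+0=11, 11+2=13, 11+4=1, 11+6=3, 11+8=5, 11+10=7, 11+12=9
11 + H = {1, 3, 5, 7, 9, 11, 13} = 1 + H

11 + H = {1, 3, 5, 7, 9, 11, 13}


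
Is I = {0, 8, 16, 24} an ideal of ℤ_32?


Check ideal conditions for I = {0, 8, 16, 24} in ℤ_32:
(1) I is an additive subgroup? Yes
(2) For r ∈ ℤ_32 and a ∈ I: r·a ∈ I? Yes

Yes, I is an ideal of ℤ_32


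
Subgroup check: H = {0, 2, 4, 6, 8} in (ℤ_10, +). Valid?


Subgroup test for H = {0, 2, 4, 6, 8} in (ℤ_10, +):
(1) 0 ∈ H? Yes
(2) Closure: for all a,b ∈ H, (a+b) mod 10 ∈ H? Yes
(3) Inverses: for all a ∈ H, -a mod 10 ∈ H? Yes

Yes, H is a subgroup of ℤ_10


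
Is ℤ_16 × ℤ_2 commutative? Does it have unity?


Direct product ring; commutative with unity (1,1); but (1,0)·(0,1) = (0,0) gives zero divisors, so not an integral domain
Commutative: Yes
Integral domain: No
Has unity: Yes

ℤ_16 × ℤ_2: Commutative=Yes, Unity=Yes


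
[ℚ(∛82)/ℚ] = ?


∛82 has minimal polynomial x³ - 82 (irreducible over ℚ since 82 is not a perfect cube)

[ℚ(∛82)/ℚ] = 3


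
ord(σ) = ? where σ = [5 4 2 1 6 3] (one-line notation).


Cycle decomposition: (1 5 6 3 2 4)
Cycle lengths: 6
Order = lcm(6) = 6

ord(σ) = 6


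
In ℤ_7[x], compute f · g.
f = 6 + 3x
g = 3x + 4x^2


Expand and collect like terms; reduce coefficients mod 7:
x^0: 6·0 = 0 ≡ 0 (mod 7)
x^1: 6·3 + 3·0 = 18 ≡ 4 (mod 7)
x^2: 6·4 + 3·3 = 33 ≡ 5 (mod 7)
x^3: 3·4 = 12 ≡ 5 (mod 7)
Result: 4x + 5x^2 + 5x^3

f · g = 4x + 5x^2 + 5x^3


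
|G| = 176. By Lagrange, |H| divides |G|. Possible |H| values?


Lagrange's theorem: |H| divides |G|
|G| = 176
Divisors of 176: 1, 2, 4, 8, 11, 16, 22, 44, 88, 176

Possible subgroup orders: {1, 2, 4, 8, 11, 16, 22, 44, 88, 176}


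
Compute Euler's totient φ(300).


Factor n: 300 = 2^2 × 3 × 5^2
φ(n) = n · ∏(1 - 1/p) over distinct primes p | n
φ(300) = 300 · (1 - 1/2) · (1 - 1/3) · (1 - 1/5) = 80

φ(300) = 80


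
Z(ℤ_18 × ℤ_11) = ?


Z(G) = {g ∈ G | gx = xg for all x ∈ G}
Direct product of abelian groups is abelian, so Z(G) = G

Z(ℤ_18 × ℤ_11) = ℤ_18 × ℤ_11


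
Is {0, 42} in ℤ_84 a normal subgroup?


H = {0, 42} in ℤ_84
ℤ_84 is abelian; every subgroup of an abelian group is normal

Yes, normal subgroup


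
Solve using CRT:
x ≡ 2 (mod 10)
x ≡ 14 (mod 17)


m₁ = 10, m₂ = 17, gcd = 1, so CRT applies. M = m₁·m₂ = 170
Let M₁ = M/m₁ = 17, M₂ = M/m₂ = 10
Find y₁ ≡ M₁⁻¹ (mod m₁): 17⁻¹ ≡ 3 (mod 10)
Find y₂ ≡ M₂⁻¹ (mod m₂): 10⁻¹ ≡ 12 (mod 17)
x = a₁·M₁·y₁ + a₂·M₂·y₂ = 2·17·3 + 14·10·12 = 1782
Reduce mod 170: x ≡ 82
Check: 82 mod 10 = 2 ✓, 82 mod 17 = 14 ✓

x ≡ 82 (mod 170)


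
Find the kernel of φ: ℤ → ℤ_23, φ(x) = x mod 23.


Kernel = preimage of identity
ker(φ) = {x ∈ ℤ : x ≡ 0 (mod 23)} = 23ℤ = {0, ±23, ±46, ...}

ker(φ) = 23ℤ


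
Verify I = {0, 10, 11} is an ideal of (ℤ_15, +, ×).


Check ideal conditions for I = {0, 10, 11} in ℤ_15:
(1) I is an additive subgroup? No
(2) For r ∈ ℤ_15 and a ∈ I: r·a ∈ I? No  [counterexample: r=2, a=10, r·a mod 15 = 5 ∉ I]

No, I is not an ideal of ℤ_15


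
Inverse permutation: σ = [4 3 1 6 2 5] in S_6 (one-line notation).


To find σ⁻¹, swap domain and range:
σ(1) = 4 → σ⁻¹(4) = 1
σ(2) = 3 → σ⁻¹(3) = 2
σ(3) = 1 → σ⁻¹(1) = 3
σ(4) = 6 → σ⁻¹(6) = 4
σ(5) = 2 → σ⁻¹(2) = 5
σ(6) = 5 → σ⁻¹(5) = 6

σ⁻¹ = [3 5 2 1 6 4]


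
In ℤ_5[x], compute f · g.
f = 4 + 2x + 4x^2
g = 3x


Expand and collect like terms; reduce coefficients mod 5:
x^0: 4·0 = 0 ≡ 0 (mod 5)
x^1: 4·3 + 2·0 = 12 ≡ 2 (mod 5)
x^2: 2·3 + 4·0 = 6 ≡ 1 (mod 5)
x^3: 4·3 = 12 ≡ 2 (mod 5)
Result: 2x + x^2 + 2x^3

f · g = 2x + x^2 + 2x^3


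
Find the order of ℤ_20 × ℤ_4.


|A × B| = |A| · |B|
|ℤ_20 × ℤ_4| = 20 × 4 = 80

|ℤ_20 × ℤ_4| = 80


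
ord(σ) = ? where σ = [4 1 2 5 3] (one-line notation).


Cycle decomposition: (1 4 5 3 2)
Cycle lengths: 5
Order = lcm(5) = 5

ord(σ) = 5


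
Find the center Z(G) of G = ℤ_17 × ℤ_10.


Z(G) = {g ∈ G | gx = xg for all x ∈ G}
Direct product of abelian groups is abelian, so Z(G) = G

Z(ℤ_17 × ℤ_10) = ℤ_17 × ℤ_10


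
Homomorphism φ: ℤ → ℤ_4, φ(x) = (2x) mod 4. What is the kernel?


Kernel = preimage of identity
ker(φ) = {x ∈ ℤ : 2x ≡ 0 (mod 4)}. gcd(2,4) = 2, so 2x ≡ 0 (mod 4) ⟺ x ≡ 0 (mod 4/2 = 2). Hence ker(φ) = 2ℤ

ker(φ) = 2ℤ


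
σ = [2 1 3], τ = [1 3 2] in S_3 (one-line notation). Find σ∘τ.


σ∘τ: apply τ first, then σ
1 →τ 1 →σ 2
2 →τ 3 →σ 3
3 →τ 2 →σ 1

σ∘τ = [2 3 1]


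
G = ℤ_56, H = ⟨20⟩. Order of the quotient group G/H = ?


|⟨20⟩| = n / gcd(20, 56) = 56 / 4 = 14
H is normal (ℤ_56 is abelian).
|G/H| = |G| / |H| = 56 / 14 = 4

|G/H| = 4


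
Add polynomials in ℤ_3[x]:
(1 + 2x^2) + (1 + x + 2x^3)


Add coefficients mod 3:
x^0: 1 + 1 = 2 (mod 3)
x^1: 0 + 1 = 1 (mod 3)
x^2: 2 + 0 = 2 (mod 3)
x^3: 0 + 2 = 2 (mod 3)
Result: 2 + x + 2x^2 + 2x^3

f + g = 2 + x + 2x^2 + 2x^3


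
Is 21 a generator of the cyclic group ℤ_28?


g generates ℤ_n iff gcd(g, n) = 1
gcd(21, 28) = 7
Since gcd = 7 ≠ 1, ⟨21⟩ has order 4 < 28, so 21 is not a generator.

No, 21 does not generate ℤ_28


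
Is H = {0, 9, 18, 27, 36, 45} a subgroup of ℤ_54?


Subgroup test for H = {0, 9, 18, 27, 36, 45} in (ℤ_54, +):
(1) 0 ∈ H? Yes
(2) Closure: for all a,b ∈ H, (a+b) mod 54 ∈ H? Yes
(3) Inverses: for all a ∈ H, -a mod 54 ∈ H? Yes

Yes, H is a subgroup of ℤ_54


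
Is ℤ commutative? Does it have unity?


integers form a commutative ring with unity 1; no zero divisors
Commutative: Yes
Integral domain: Yes
Has unity: Yes

ℤ: Commutative=Yes, Unity=Yes


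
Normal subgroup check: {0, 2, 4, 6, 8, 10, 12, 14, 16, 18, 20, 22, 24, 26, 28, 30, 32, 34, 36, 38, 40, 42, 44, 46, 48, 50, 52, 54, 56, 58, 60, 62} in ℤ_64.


H = {0, 2, 4, 6, 8, 10, 12, 14, 16, 18, 20, 22, 24, 26, 28, 30, 32, 34, 36, 38, 40, 42, 44, 46, 48, 50, 52, 54, 56, 58, 60, 62} in ℤ_64
ℤ_64 is abelian; every subgroup of an abelian group is normal

Yes, normal subgroup


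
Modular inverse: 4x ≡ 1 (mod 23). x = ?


Use the extended Euclidean algorithm to write 1 = 4·s + 23·t; then s mod 23 is the inverse.
Euclidean algorithm:
  4 = 0·23 + 4
  23 = 5·4 + 3
  4 = 1·3 + 1
  3 = 3·1 + 0
gcd(4,23) = 1
Back-substitution gives: 4·(6) + 23·(-1) = 1
So 4⁻¹ ≡ 6 ≡ 6 (mod 23)
Check: 4 × 6 = 24 ≡ 1 (mod 23) ✓

4⁻¹ ≡ 6 (mod 23)


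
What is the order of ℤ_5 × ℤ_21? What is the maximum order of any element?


|ℤ_5 × ℤ_21| = 5 × 21 = 105
Max element order = lcm(5,21) = 105
Cyclic? Yes (gcd=1)

|ℤ_5×ℤ_21| = 105, max element order = 105


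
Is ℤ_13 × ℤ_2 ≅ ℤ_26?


Comparing ℤ_13 × ℤ_2 and ℤ_26:
gcd(13,2) = 1, so ℤ_13 × ℤ_2 ≅ ℤ_26 (CRT)

Yes, ℤ_13 × ℤ_2 ≅ ℤ_26


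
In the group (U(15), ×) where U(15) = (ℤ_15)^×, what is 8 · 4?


Operation: multiplication mod 15
8 · 4 = (a × b) mod 15 with a = 8, b = 4

8 · 4 = 2


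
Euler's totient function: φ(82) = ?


Factor n: 82 = 2 × 41
φ(n) = n · ∏(1 - 1/p) over distinct primes p | n
φ(82) = 82 · (1 - 1/2) · (1 - 1/41) = 40

φ(82) = 40


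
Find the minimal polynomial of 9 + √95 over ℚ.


Let α = 9 + √95. Then α - 9 = √95, so (α - 9)² = 95, giving α² - 18α - 14 = 0. Degree 2 and α ∉ ℚ, so this is the minimal polynomial.

Minimal polynomial: x² - 18x - 14


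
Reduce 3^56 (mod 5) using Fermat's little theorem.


Fermat's little theorem: if p is prime and gcd(a,p)=1, then a^(p-1) ≡ 1 (mod p)
p = 5 is prime, gcd(3,5) = 1
Reduce exponent: 56 mod 4 = 0
So 3^56 ≡ 3^0 (mod 5)
3^0 = 1

3^56 ≡ 1 (mod 5)


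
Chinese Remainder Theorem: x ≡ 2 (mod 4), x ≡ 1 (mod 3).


m₁ = 4, m₂ = 3, gcd = 1, so CRT applies. M = m₁·m₂ = 12
Let M₁ = M/m₁ = 3, M₂ = M/m₂ = 4
Find y₁ ≡ M₁⁻¹ (mod m₁): 3⁻¹ ≡ 3 (mod 4)
Find y₂ ≡ M₂⁻¹ (mod m₂): 4⁻¹ ≡ 1 (mod 3)
x = a₁·M₁·y₁ + a₂·M₂·y₂ = 2·3·3 + 1·4·1 = 22
Reduce mod 12: x ≡ 10
Check: 10 mod 4 = 2 ✓, 10 mod 3 = 1 ✓

x ≡ 10 (mod 12)


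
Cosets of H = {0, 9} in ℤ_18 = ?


H = {0, 9}, |H| = 2
Number of cosets = |G|/|H| = 18/2 = 9
0 + H = {0, 9}
1 + H = {1, 10}
2 + H = {2, 11}
3 + H = {3, 12}
4 + H = {4, 13}
5 + H = {5, 14}
6 + H = {6, 15}
7 + H = {7, 16}
8 + H = {8, 17}

Cosets: 0+H={0,9}; 1+H={1,10}; 2+H={2,11}; 3+H={3,12}; 4+H={4,13}; 5+H={5,14}; 6+H={6,15}; 7+H={7,16}; 8+H={8,17}


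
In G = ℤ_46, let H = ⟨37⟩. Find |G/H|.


|⟨37⟩| = n / gcd(37, 46) = 46 / 1 = 46
H is normal (ℤ_46 is abelian).
|G/H| = |G| / |H| = 46 / 46 = 1

|G/H| = 1


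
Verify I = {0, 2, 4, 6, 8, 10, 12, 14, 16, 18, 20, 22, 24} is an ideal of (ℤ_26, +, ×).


Check ideal conditions for I = {0, 2, 4, 6, 8, 10, 12, 14, 16, 18, 20, 22, 24} in ℤ_26:
(1) I is an additive subgroup? Yes
(2) For r ∈ ℤ_26 and a ∈ I: r·a ∈ I? Yes

Yes, I is an ideal of ℤ_26


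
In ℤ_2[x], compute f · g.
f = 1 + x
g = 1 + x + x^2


Expand and collect like terms; reduce coefficients mod 2:
x^0: 1·1 = 1 ≡ 1 (mod 2)
x^1: 1·1 + 1·1 = 2 ≡ 0 (mod 2)
x^2: 1·1 + 1·1 = 2 ≡ 0 (mod 2)
x^3: 1·1 = 1 ≡ 1 (mod 2)
Result: 1 + x^3

f · g = 1 + x^3


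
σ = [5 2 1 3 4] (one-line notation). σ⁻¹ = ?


To find σ⁻¹, swap domain and range:
σ(1) = 5 → σ⁻¹(5) = 1
σ(2) = 2 → σ⁻¹(2) = 2
σ(3) = 1 → σ⁻¹(1) = 3
σ(4) = 3 → σ⁻¹(3) = 4
σ(5) = 4 → σ⁻¹(4) = 5

σ⁻¹ = [3 2 4 5 1]


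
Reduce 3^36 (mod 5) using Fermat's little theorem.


Fermat's little theorem: if p is prime and gcd(a,p)=1, then a^(p-1) ≡ 1 (mod p)
p = 5 is prime, gcd(3,5) = 1
Reduce exponent: 36 mod 4 = 0
So 3^36 ≡ 3^0 (mod 5)
3^0 = 1

3^36 ≡ 1 (mod 5)


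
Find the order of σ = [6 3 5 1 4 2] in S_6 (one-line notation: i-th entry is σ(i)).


Cycle decomposition: (1 6 2 3 5 4)
Cycle lengths: 6
Order = lcm(6) = 6

ord(σ) = 6


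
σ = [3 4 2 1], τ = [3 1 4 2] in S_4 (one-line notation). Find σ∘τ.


σ∘τ: apply τ first, then σ
1 →τ 3 →σ 2
2 →τ 1 →σ 3
3 →τ 4 →σ 1
4 →τ 2 →σ 4

σ∘τ = [2 3 1 4]


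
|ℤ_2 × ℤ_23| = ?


|A × B| = |A| · |B|
|ℤ_2 × ℤ_23| = 2 × 23 = 46

|ℤ_2 × ℤ_23| = 46


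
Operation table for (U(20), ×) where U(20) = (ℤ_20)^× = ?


Elements: {1, 3, 7, 9, 11, 13, 17, 19}
Operation: multiplication mod 20
Entry (a, b) = (a × b) mod 20

Cayley table:
   |  1 |  3 |  7 |  9 | 11 | 13 | 17 | 19
 1 |  1 |  3 |  7 |  9 | 11 | 13 | 17 | 19
 3 |  3 |  9 |  1 |  7 | 13 | 19 | 11 | 17
 7 |  7 |  1 |  9 |  3 | 17 | 11 | 19 | 13
 9 |  9 |  7 |  3 |  1 | 19 | 17 | 13 | 11
11 | 11 | 13 | 17 | 19 |  1 |  3 |  7 |  9
13 | 13 | 19 | 11 | 17 |  3 |  9 |  1 |  7
17 | 17 | 11 | 19 | 13 |  7 |  1 |  9 |  3
19 | 19 | 17 | 13 | 11 |  9 |  7 |  3 |  1


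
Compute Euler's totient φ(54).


Factor n: 54 = 2 × 3^3
φ(n) = n · ∏(1 - 1/p) over distinct primes p | n
φ(54) = 54 · (1 - 1/2) · (1 - 1/3) = 18

φ(54) = 18


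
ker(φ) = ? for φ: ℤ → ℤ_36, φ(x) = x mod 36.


Kernel = preimage of identity
ker(φ) = {x ∈ ℤ : x ≡ 0 (mod 36)} = 36ℤ = {0, ±36, ±72, ...}

ker(φ) = 36ℤ


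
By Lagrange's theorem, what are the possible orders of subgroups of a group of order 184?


Lagrange's theorem: |H| divides |G|
|G| = 184
Divisors of 184: 1, 2, 4, 8, 23, 46, 92, 184

Possible subgroup orders: {1, 2, 4, 8, 23, 46, 92, 184}


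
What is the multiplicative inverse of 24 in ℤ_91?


Use the extended Euclidean algorithm to write 1 = 24·s + 91·t; then s mod 91 is the inverse.
Euclidean algorithm:
  24 = 0·91 + 24
  91 = 3·24 + 19
  24 = 1·19 + 5
  19 = 3·5 + 4
  5 = 1·4 + 1
  4 = 4·1 + 0
gcd(24,91) = 1
Back-substitution gives: 24·(19) + 91·(-5) = 1
So 24⁻¹ ≡ 19 ≡ 19 (mod 91)
Check: 24 × 19 = 456 ≡ 1 (mod 91) ✓

24⁻¹ ≡ 19 (mod 91)


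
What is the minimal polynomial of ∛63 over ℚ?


∛63 satisfies x³ - 63 = 0, irreducible over ℚ (no rational root; 63 is not a perfect cube)

Minimal polynomial: x³ - 63


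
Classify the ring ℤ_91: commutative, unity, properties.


ℤ_91 is a commutative ring with unity 1; 91 = 7×13 is composite, so 7·13 ≡ 0 gives zero divisors (not an integral domain)
Commutative: Yes
Integral domain: No
Has unity: Yes

ℤ_91: Commutative=Yes, Unity=Yes


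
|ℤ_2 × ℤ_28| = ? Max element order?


|ℤ_2 × ℤ_28| = 2 × 28 = 56
Max element order = lcm(2,28) = 28
Cyclic? No (gcd=2)

|ℤ_2×ℤ_28| = 56, max element order = 28


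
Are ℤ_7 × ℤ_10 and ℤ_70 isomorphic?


Comparing ℤ_7 × ℤ_10 and ℤ_70:
gcd(7,10) = 1, so ℤ_7 × ℤ_10 ≅ ℤ_70 (CRT)

Yes, ℤ_7 × ℤ_10 ≅ ℤ_70


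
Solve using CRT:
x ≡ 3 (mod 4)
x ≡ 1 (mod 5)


m₁ = 4, m₂ = 5, gcd = 1, so CRT applies. M = m₁·m₂ = 20
Let M₁ = M/m₁ = 5, M₂ = M/m₂ = 4
Find y₁ ≡ M₁⁻¹ (mod m₁): 5⁻¹ ≡ 1 (mod 4)
Find y₂ ≡ M₂⁻¹ (mod m₂): 4⁻¹ ≡ 4 (mod 5)
x = a₁·M₁·y₁ + a₂·M₂·y₂ = 3·5·1 + 1·4·4 = 31
Reduce mod 20: x ≡ 11
Check: 11 mod 4 = 3 ✓, 11 mod 5 = 1 ✓

x ≡ 11 (mod 20)


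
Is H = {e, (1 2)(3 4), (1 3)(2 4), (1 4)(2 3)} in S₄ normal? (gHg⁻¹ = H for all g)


H = {e, (1 2)(3 4), (1 3)(2 4), (1 4)(2 3)} in S₄
This is the Klein four-group V₄; it is normal in S₄ (it is a union of conjugacy classes)

Yes, normal subgroup


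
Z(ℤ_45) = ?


Z(G) = {g ∈ G | gx = xg for all x ∈ G}
ℤ_45 is abelian, so Z(G) = G

Z(ℤ_45) = ℤ_45


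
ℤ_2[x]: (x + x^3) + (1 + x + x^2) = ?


Add coefficients mod 2:
x^0: 0 + 1 = 1 (mod 2)
x^1: 1 + 1 = 0 (mod 2)
x^2: 0 + 1 = 1 (mod 2)
x^3: 1 + 0 = 1 (mod 2)
Result: 1 + x^2 + x^3

f + g = 1 + x^2 + x^3


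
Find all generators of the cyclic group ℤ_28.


g generates ℤ_n iff gcd(g,n) = 1
Prime factors of 28: 2, 7
Generators are g ∈ {1,...,27} not divisible by any of these primes.
Generators: {1, 3, 5, 9, 11, 13, 15, 17, 19, 23, 25, 27}
Number of generators = φ(28) = 12

Generators of ℤ_28 = {1, 3, 5, 9, 11, 13, 15, 17, 19, 23, 25, 27}


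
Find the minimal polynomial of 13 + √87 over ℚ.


Let α = 13 + √87. Then α - 13 = √87, so (α - 13)² = 87, giving α² - 26α + 82 = 0. Degree 2 and α ∉ ℚ, so this is the minimal polynomial.

Minimal polynomial: x² - 26x + 82


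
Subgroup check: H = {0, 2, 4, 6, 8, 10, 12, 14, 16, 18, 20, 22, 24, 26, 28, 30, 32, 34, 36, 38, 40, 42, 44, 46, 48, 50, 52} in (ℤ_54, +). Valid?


Subgroup test for H = {0, 2, 4, 6, 8, 10, 12, 14, 16, 18, 20, 22, 24, 26, 28, 30, 32, 34, 36, 38, 40, 42, 44, 46, 48, 50, 52} in (ℤ_54, +):
(1) 0 ∈ H? Yes
(2) Closure: for all a,b ∈ H, (a+b) mod 54 ∈ H? Yes
(3) Inverses: for all a ∈ H, -a mod 54 ∈ H? Yes

Yes, H is a subgroup of ℤ_54


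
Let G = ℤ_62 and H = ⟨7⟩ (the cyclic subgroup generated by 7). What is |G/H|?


|⟨7⟩| = n / gcd(7, 62) = 62 / 1 = 62
H is normal (ℤ_62 is abelian).
|G/H| = |G| / |H| = 62 / 62 = 1

|G/H| = 1


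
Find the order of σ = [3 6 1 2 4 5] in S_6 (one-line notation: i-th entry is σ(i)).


Cycle decomposition: (1 3) (2 6 5 4)
Cycle lengths: 2, 4
Order = lcm(2, 4) = 4

ord(σ) = 4


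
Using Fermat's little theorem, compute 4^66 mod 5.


Fermat's little theorem: if p is prime and gcd(a,p)=1, then a^(p-1) ≡ 1 (mod p)
p = 5 is prime, gcd(4,5) = 1
Reduce exponent: 66 mod 4 = 2
So 4^66 ≡ 4^2 (mod 5)
4^2 mod 5 = 1

4^66 ≡ 1 (mod 5)


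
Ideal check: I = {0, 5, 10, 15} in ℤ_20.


Check ideal conditions for I = {0, 5, 10, 15} in ℤ_20:
(1) I is an additive subgroup? Yes
(2) For r ∈ ℤ_20 and a ∈ I: r·a ∈ I? Yes

Yes, I is an ideal of ℤ_20


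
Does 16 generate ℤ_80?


g generates ℤ_n iff gcd(g, n) = 1
gcd(16, 80) = 16
Since gcd = 16 ≠ 1, ⟨16⟩ has order 5 < 80, so 16 is not a generator.

No, 16 does not generate ℤ_80


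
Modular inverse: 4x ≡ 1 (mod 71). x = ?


Use the extended Euclidean algorithm to write 1 = 4·s + 71·t; then s mod 71 is the inverse.
Euclidean algorithm:
  4 = 0·71 + 4
  71 = 17·4 + 3
  4 = 1·3 + 1
  3 = 3·1 + 0
gcd(4,71) = 1
Back-substitution gives: 4·(18) + 71·(-1) = 1
So 4⁻¹ ≡ 18 ≡ 18 (mod 71)
Check: 4 × 18 = 72 ≡ 1 (mod 71) ✓

4⁻¹ ≡ 18 (mod 71)


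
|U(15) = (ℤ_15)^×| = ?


U(n) is the group of units mod n; |U(n)| = φ(n)
|U(15)| = φ(15) = 8

|U(15) = (ℤ_15)^×| = 8


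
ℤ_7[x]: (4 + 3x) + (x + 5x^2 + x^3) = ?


Add coefficients mod 7:
x^0: 4 + 0 = 4 (mod 7)
x^1: 3 + 1 = 4 (mod 7)
x^2: 0 + 5 = 5 (mod 7)
x^3: 0 + 1 = 1 (mod 7)
Result: 4 + 4x + 5x^2 + x^3

f + g = 4 + 4x + 5x^2 + x^3


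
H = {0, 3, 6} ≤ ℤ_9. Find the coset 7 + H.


7 + H = {7 + h (mod 9) : h ∈ H}
7+0=7, 7+3=1, 7+6=4
7 + H = {1, 4, 7} = 1 + H

7 + H = {1, 4, 7}


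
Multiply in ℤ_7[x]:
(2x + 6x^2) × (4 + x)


Expand and collect like terms; reduce coefficients mod 7:
x^0: 0·4 = 0 ≡ 0 (mod 7)
x^1: 0·1 + 2·4 = 8 ≡ 1 (mod 7)
x^2: 2·1 + 6·4 = 26 ≡ 5 (mod 7)
x^3: 6·1 = 6 ≡ 6 (mod 7)
Result: x + 5x^2 + 6x^3

f · g = x + 5x^2 + 6x^3


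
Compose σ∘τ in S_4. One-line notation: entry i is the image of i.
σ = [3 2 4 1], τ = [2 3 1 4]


σ∘τ: apply τ first, then σ
1 →τ 2 →σ 2
2 →τ 3 →σ 4
3 →τ 1 →σ 3
4 →τ 4 →σ 1

σ∘τ = [2 4 3 1]


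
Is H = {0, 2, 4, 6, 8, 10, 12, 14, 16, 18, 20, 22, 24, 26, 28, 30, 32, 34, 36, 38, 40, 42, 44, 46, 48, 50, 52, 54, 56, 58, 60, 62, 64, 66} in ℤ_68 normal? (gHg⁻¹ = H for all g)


H = {0, 2, 4, 6, 8, 10, 12, 14, 16, 18, 20, 22, 24, 26, 28, 30, 32, 34, 36, 38, 40, 42, 44, 46, 48, 50, 52, 54, 56, 58, 60, 62, 64, 66} in ℤ_68
ℤ_68 is abelian; every subgroup of an abelian group is normal

Yes, normal subgroup


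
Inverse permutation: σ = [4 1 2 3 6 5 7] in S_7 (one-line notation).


To find σ⁻¹, swap domain and range:
σ(1) = 4 → σ⁻¹(4) = 1
σ(2) = 1 → σ⁻¹(1) = 2
σ(3) = 2 → σ⁻¹(2) = 3
σ(4) = 3 → σ⁻¹(3) = 4
σ(5) = 6 → σ⁻¹(6) = 5
σ(6) = 5 → σ⁻¹(5) = 6
σ(7) = 7 → σ⁻¹(7) = 7

σ⁻¹ = [2 3 4 1 6 5 7]


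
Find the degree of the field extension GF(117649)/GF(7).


GF(117649) = GF(7^6), so the extension degree is 6

[GF(117649)/GF(7)] = 6


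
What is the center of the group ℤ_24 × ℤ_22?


Z(G) = {g ∈ G | gx = xg for all x ∈ G}
Direct product of abelian groups is abelian, so Z(G) = G

Z(ℤ_24 × ℤ_22) = ℤ_24 × ℤ_22


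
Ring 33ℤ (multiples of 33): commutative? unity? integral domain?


33ℤ is a commutative ring under +,× but has no multiplicative identity (1 ∉ 33ℤ); it has no zero divisors, but without unity it is not an integral domain
Commutative: Yes
Integral domain: No
Has unity: No

33ℤ (multiples of 33): Commutative=Yes, Unity=No


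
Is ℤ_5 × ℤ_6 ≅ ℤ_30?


Comparing ℤ_5 × ℤ_6 and ℤ_30:
gcd(5,6) = 1, so ℤ_5 × ℤ_6 ≅ ℤ_30 (CRT)

Yes, ℤ_5 × ℤ_6 ≅ ℤ_30


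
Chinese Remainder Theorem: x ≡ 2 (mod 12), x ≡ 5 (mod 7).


m₁ = 12, m₂ = 7, gcd = 1, so CRT applies. M = m₁·m₂ = 84
Let M₁ = M/m₁ = 7, M₂ = M/m₂ = 12
Find y₁ ≡ M₁⁻¹ (mod m₁): 7⁻¹ ≡ 7 (mod 12)
Find y₂ ≡ M₂⁻¹ (mod m₂): 12⁻¹ ≡ 3 (mod 7)
x = a₁·M₁·y₁ + a₂·M₂·y₂ = 2·7·7 + 5·12·3 = 278
Reduce mod 84: x ≡ 26
Check: 26 mod 12 = 2 ✓, 26 mod 7 = 5 ✓

x ≡ 26 (mod 84)


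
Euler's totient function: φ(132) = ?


Factor n: 132 = 2^2 × 3 × 11
φ(n) = n · ∏(1 - 1/p) over distinct primes p | n
φ(132) = 132 · (1 - 1/2) · (1 - 1/3) · (1 - 1/11) = 40

φ(132) = 40


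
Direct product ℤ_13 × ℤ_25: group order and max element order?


|ℤ_13 × ℤ_25| = 13 × 25 = 325
Max element order = lcm(13,25) = 325
Cyclic? Yes (gcd=1)

|ℤ_13×ℤ_25| = 325, max element order = 325


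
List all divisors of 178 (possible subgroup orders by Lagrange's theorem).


Lagrange's theorem: |H| divides |G|
|G| = 178
Divisors of 178: 1, 2, 89, 178

Possible subgroup orders: {1, 2, 89, 178}


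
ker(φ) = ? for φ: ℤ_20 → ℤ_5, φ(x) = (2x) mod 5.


Kernel = preimage of identity
ker(φ) = {x ∈ ℤ_20 : 2x ≡ 0 (mod 5)}. Since 5 | 20, φ is well-defined. The kernel is the cyclic subgroup ⟨5⟩ of ℤ_20 (order 4), i.e. {0, 5, 10, 15}

ker(φ) = {0, 5, 10, 15}
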